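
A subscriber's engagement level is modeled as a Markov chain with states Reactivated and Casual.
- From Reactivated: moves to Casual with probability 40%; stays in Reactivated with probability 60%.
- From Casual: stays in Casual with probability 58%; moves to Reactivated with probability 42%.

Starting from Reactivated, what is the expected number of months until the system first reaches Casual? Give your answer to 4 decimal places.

2.5000

Let t(s) be the expected number of months to first reach Casual from state s, with t(Casual) = 0. Conditioning on the first month:
t(Reactivated) = 1 + 0.6·t(Reactivated)
Solving: t(Reactivated) = 2.5000.
Expected months from Reactivated to Casual: 2.5000.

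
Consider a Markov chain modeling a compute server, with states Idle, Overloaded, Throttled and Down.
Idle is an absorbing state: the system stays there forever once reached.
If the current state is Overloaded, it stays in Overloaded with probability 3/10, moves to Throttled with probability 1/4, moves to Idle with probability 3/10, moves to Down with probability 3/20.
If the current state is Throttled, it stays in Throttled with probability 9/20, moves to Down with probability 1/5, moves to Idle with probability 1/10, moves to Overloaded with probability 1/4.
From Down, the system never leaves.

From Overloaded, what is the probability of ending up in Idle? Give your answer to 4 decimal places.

Let h(s) be the probability of absorption at Idle starting from transient state s. Then h(Idle) = 1 and h(Down) = 0. By first-step analysis:
h(Overloaded) = 0.3·1 + 0.3·h(Overloaded) + 0.25·h(Throttled) + 0.15·0
h(Throttled) = 0.1·1 + 0.25·h(Overloaded) + 0.45·h(Throttled) + 0.2·0
Solving: h(Overloaded) = 0.5891, h(Throttled) = 0.4496.
Starting from Overloaded, the probability is 0.5891.

0.5891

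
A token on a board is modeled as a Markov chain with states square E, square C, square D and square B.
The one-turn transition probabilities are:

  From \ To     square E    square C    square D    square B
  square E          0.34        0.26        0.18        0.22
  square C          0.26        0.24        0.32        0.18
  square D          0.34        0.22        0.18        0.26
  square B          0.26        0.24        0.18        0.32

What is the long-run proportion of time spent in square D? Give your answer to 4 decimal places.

0.2138

Let the stationary distribution be π with π = πP and π_1 + π_2 + π_3 + π_4 = 1.
π_1 = 0.34·π_1 + 0.26·π_2 + 0.34·π_3 + 0.26·π_4
π_2 = 0.26·π_1 + 0.24·π_2 + 0.22·π_3 + 0.24·π_4
π_3 = 0.18·π_1 + 0.32·π_2 + 0.18·π_3 + 0.18·π_4
Solving with the normalization constraint gives π = (0.3012, 0.2417, 0.2138, 0.2432).
So the stationary probability of square D is 0.2138.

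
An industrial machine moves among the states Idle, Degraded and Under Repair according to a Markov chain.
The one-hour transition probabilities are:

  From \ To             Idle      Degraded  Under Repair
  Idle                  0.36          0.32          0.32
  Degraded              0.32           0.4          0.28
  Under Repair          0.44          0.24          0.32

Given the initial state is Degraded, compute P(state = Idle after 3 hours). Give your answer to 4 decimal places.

Propagate the distribution vector 3 hours from Degraded.
After 0 hours: (0.0000, 1.0000, 0.0000)
After 1 hour: (0.3200, 0.4000, 0.2800)
After 2 hours: (0.3664, 0.3296, 0.3040)
After 3 hours: (0.3711, 0.3220, 0.3068)
P(in Idle after 3 hours) = 0.3711

0.3711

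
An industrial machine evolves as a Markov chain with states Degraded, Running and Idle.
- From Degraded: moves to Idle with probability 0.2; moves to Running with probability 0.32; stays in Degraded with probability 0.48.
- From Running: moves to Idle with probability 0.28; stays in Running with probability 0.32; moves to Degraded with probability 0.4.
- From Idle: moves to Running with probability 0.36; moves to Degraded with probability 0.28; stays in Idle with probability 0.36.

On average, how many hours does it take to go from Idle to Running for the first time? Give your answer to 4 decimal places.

2.8902

Let t(s) be the expected number of hours to first reach Running from state s, with t(Running) = 0. Conditioning on the first hour:
t(Degraded) = 1 + 0.48·t(Degraded) + 0.2·t(Idle)
t(Idle) = 1 + 0.28·t(Degraded) + 0.36·t(Idle)
Solving: t(Degraded) = 3.0347, t(Idle) = 2.8902.
Expected hours from Idle to Running: 2.8902.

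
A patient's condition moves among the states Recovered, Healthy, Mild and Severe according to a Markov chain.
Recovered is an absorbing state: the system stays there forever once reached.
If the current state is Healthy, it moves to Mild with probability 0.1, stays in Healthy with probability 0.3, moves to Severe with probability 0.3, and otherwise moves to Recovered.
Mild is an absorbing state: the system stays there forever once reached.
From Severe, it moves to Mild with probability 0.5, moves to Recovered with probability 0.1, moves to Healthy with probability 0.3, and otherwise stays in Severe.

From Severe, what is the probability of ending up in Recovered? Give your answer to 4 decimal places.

Let h(s) be the probability of absorption at Recovered starting from transient state s. Then h(Recovered) = 1 and h(Mild) = 0. By first-step analysis:
h(Healthy) = 0.3·1 + 0.3·h(Healthy) + 0.1·0 + 0.3·h(Severe)
h(Severe) = 0.1·1 + 0.3·h(Healthy) + 0.5·0 + 0.1·h(Severe)
Solving: h(Healthy) = 0.5556, h(Severe) = 0.2963.
Starting from Severe, the probability is 0.2963.

0.2963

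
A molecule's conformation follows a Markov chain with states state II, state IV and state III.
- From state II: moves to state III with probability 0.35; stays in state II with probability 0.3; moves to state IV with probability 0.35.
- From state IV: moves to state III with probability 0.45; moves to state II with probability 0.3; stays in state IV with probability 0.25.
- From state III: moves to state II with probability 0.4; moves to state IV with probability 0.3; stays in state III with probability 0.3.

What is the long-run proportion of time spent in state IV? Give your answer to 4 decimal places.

0.3017

Let the stationary distribution be π with π = πP and π_1 + π_2 + π_3 = 1.
π_1 = 0.3·π_1 + 0.3·π_2 + 0.4·π_3
π_2 = 0.35·π_1 + 0.25·π_2 + 0.3·π_3
Solving with the normalization constraint gives π = (0.3362, 0.3017, 0.3621).
So the stationary probability of state IV is 0.3017.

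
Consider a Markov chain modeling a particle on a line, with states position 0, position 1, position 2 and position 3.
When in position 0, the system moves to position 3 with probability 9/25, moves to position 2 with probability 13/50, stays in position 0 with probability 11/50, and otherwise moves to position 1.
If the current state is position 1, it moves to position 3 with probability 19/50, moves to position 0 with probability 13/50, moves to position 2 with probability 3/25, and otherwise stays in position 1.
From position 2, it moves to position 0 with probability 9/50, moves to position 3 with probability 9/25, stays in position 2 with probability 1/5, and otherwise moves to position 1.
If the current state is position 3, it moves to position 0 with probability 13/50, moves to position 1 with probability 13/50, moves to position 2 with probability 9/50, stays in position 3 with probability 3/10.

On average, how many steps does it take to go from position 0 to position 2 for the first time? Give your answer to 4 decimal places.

4.9277

Let t(s) be the expected number of steps to first reach position 2 from state s, with t(position 2) = 0. Conditioning on the first step:
t(position 0) = 1 + 0.22·t(position 0) + 0.16·t(position 1) + 0.36·t(position 3)
t(position 1) = 1 + 0.26·t(position 0) + 0.24·t(position 1) + 0.38·t(position 3)
t(position 3) = 1 + 0.26·t(position 0) + 0.26·t(position 1) + 0.3·t(position 3)
Solving: t(position 0) = 4.9277, t(position 1) = 5.6872, t(position 3) = 5.3712.
Expected steps from position 0 to position 2: 4.9277.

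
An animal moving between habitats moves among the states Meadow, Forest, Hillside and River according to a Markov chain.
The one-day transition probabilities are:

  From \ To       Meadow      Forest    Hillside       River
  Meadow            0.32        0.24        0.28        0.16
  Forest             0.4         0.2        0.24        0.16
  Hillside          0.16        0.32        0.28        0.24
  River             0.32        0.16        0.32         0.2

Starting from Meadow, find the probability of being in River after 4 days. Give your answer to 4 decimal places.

0.1898

Propagate the distribution vector 4 days from Meadow.
After 0 days: (1.0000, 0.0000, 0.0000, 0.0000)
After 1 day: (0.3200, 0.2400, 0.2800, 0.1600)
After 2 days: (0.2944, 0.2400, 0.2768, 0.1888)
After 3 days: (0.2949, 0.2374, 0.2780, 0.1897)
After 4 days: (0.2945, 0.2376, 0.2781, 0.1898)
P(in River after 4 days) = 0.1898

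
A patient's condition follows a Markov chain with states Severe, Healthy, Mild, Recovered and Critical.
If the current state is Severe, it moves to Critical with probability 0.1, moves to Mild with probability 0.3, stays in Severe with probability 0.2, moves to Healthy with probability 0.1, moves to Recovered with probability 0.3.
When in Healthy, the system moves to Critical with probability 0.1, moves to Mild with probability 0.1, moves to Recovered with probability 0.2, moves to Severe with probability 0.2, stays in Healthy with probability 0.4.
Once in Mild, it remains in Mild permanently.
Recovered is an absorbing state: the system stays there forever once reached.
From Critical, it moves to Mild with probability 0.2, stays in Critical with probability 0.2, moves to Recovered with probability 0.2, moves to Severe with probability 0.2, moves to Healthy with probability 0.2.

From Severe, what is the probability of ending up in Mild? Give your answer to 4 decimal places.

0.4850

Let h(s) be the probability of absorption at Mild starting from transient state s. Then h(Mild) = 1 and h(Recovered) = 0. By first-step analysis:
h(Severe) = 0.2·h(Severe) + 0.1·h(Healthy) + 0.3·1 + 0.3·0 + 0.1·h(Critical)
h(Healthy) = 0.2·h(Severe) + 0.4·h(Healthy) + 0.1·1 + 0.2·0 + 0.1·h(Critical)
h(Critical) = 0.2·h(Severe) + 0.2·h(Healthy) + 0.2·1 + 0.2·0 + 0.2·h(Critical)
Solving: h(Severe) = 0.4850, h(Healthy) = 0.4072, h(Critical) = 0.4731.
Starting from Severe, the probability is 0.4850.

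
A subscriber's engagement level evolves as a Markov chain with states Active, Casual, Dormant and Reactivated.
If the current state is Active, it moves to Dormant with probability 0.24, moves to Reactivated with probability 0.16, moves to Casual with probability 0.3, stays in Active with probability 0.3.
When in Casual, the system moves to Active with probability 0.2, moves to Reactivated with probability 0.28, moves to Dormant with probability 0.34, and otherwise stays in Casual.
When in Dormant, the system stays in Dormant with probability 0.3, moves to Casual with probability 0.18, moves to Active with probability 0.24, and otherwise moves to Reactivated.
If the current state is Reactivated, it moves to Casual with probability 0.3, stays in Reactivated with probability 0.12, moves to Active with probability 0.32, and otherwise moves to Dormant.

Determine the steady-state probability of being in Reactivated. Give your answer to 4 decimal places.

Let the stationary distribution be π with π = πP and π_1 + π_2 + π_3 + π_4 = 1.
π_1 = 0.3·π_1 + 0.2·π_2 + 0.24·π_3 + 0.32·π_4
π_2 = 0.3·π_1 + 0.18·π_2 + 0.18·π_3 + 0.3·π_4
π_3 = 0.24·π_1 + 0.34·π_2 + 0.3·π_3 + 0.26·π_4
Solving with the normalization constraint gives π = (0.2634, 0.2373, 0.2851, 0.2141).
So the stationary probability of Reactivated is 0.2141.

0.2141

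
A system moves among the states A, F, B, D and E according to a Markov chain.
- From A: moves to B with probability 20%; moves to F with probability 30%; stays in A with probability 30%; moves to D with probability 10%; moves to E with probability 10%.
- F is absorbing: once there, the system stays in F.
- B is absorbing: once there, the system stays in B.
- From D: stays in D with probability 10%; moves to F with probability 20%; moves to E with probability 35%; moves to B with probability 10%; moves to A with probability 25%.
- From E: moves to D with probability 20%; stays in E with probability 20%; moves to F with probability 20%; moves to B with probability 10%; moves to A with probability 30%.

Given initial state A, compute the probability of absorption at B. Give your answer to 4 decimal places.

0.3885

Let h(s) be the probability of absorption at B starting from transient state s. Then h(B) = 1 and h(F) = 0. By first-step analysis:
h(A) = 0.3·h(A) + 0.3·0 + 0.2·1 + 0.1·h(D) + 0.1·h(E)
h(D) = 0.25·h(A) + 0.2·0 + 0.1·1 + 0.1·h(D) + 0.35·h(E)
h(E) = 0.3·h(A) + 0.2·0 + 0.1·1 + 0.2·h(D) + 0.2·h(E)
Solving: h(A) = 0.3885, h(D) = 0.3592, h(E) = 0.3605.
Starting from A, the probability is 0.3885.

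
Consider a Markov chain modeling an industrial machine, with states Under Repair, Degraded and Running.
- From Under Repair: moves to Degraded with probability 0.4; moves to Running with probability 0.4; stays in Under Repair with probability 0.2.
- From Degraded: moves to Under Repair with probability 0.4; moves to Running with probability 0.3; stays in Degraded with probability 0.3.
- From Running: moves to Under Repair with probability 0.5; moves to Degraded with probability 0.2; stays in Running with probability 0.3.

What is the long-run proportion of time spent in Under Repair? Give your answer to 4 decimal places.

0.3613

Let the stationary distribution be π with π = πP and π_1 + π_2 + π_3 = 1.
π_1 = 0.2·π_1 + 0.4·π_2 + 0.5·π_3
π_2 = 0.4·π_1 + 0.3·π_2 + 0.2·π_3
Solving with the normalization constraint gives π = (0.3613, 0.3025, 0.3361).
So the stationary probability of Under Repair is 0.3613.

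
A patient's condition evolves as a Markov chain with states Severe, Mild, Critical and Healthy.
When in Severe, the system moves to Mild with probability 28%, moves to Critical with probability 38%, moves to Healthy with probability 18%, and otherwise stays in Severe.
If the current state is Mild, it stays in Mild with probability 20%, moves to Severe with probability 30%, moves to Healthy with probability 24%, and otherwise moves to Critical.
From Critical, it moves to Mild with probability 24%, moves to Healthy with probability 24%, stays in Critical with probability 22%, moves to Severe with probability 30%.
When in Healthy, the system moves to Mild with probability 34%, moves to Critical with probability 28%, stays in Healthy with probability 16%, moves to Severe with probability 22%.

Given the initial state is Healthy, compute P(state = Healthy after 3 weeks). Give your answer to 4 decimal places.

Propagate the distribution vector 3 weeks from Healthy.
After 0 weeks: (0.0000, 0.0000, 0.0000, 1.0000)
After 1 week: (0.2200, 0.3400, 0.2800, 0.1600)
After 2 weeks: (0.2564, 0.2512, 0.2784, 0.2140)
After 3 weeks: (0.2470, 0.2616, 0.2839, 0.2075)
P(in Healthy after 3 weeks) = 0.2075

0.2075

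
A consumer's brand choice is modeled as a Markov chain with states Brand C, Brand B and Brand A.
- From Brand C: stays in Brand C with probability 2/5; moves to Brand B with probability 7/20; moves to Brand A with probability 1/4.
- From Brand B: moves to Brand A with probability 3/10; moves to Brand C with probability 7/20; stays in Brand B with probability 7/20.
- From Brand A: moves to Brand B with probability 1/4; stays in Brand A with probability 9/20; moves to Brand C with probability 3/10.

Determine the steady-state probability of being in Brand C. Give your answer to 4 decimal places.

Let the stationary distribution be π with π = πP and π_1 + π_2 + π_3 = 1.
π_1 = 0.4·π_1 + 0.35·π_2 + 0.3·π_3
π_2 = 0.35·π_1 + 0.35·π_2 + 0.25·π_3
Solving with the normalization constraint gives π = (0.3509, 0.3168, 0.3323).
So the stationary probability of Brand C is 0.3509.

0.3509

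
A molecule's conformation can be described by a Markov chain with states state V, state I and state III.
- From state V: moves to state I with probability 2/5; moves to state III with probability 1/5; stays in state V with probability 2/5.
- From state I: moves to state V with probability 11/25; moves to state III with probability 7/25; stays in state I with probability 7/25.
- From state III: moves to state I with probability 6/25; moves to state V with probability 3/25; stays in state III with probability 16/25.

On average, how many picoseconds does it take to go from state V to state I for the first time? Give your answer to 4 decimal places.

Let t(s) be the expected number of picoseconds to first reach state I from state s, with t(state I) = 0. Conditioning on the first picosecond:
t(state V) = 1 + 0.4·t(state V) + 0.2·t(state III)
t(state III) = 1 + 0.12·t(state V) + 0.64·t(state III)
Solving: t(state V) = 2.9167, t(state III) = 3.7500.
Expected picoseconds from state V to state I: 2.9167.

2.9167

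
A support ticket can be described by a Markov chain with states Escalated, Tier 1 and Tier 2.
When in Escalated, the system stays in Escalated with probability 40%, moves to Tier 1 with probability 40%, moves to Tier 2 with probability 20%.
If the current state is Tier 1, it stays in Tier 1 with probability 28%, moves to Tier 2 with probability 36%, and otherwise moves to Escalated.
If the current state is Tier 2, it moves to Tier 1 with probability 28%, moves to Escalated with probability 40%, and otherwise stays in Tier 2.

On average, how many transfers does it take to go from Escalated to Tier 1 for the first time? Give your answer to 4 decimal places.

Let t(s) be the expected number of transfers to first reach Tier 1 from state s, with t(Tier 1) = 0. Conditioning on the first transfer:
t(Escalated) = 1 + 0.4·t(Escalated) + 0.2·t(Tier 2)
t(Tier 2) = 1 + 0.4·t(Escalated) + 0.32·t(Tier 2)
Solving: t(Escalated) = 2.6829, t(Tier 2) = 3.0488.
Expected transfers from Escalated to Tier 1: 2.6829.

2.6829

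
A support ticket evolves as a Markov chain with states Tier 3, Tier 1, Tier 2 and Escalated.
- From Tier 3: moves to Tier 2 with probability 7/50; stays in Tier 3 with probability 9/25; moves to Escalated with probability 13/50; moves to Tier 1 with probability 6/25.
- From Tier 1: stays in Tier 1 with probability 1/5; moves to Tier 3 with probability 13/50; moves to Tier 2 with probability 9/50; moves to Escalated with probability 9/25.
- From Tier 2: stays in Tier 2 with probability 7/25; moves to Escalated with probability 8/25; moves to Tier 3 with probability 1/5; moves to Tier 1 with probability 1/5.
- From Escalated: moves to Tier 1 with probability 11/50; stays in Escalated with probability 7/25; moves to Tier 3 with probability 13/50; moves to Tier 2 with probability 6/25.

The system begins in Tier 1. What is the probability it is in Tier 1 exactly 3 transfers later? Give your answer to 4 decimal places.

0.2170

Propagate the distribution vector 3 transfers from Tier 1.
After 0 transfers: (0.0000, 1.0000, 0.0000, 0.0000)
After 1 transfer: (0.2600, 0.2000, 0.1800, 0.3600)
After 2 transfers: (0.2752, 0.2176, 0.2092, 0.2980)
After 3 transfers: (0.2750, 0.2170, 0.2078, 0.3003)
P(in Tier 1 after 3 transfers) = 0.2170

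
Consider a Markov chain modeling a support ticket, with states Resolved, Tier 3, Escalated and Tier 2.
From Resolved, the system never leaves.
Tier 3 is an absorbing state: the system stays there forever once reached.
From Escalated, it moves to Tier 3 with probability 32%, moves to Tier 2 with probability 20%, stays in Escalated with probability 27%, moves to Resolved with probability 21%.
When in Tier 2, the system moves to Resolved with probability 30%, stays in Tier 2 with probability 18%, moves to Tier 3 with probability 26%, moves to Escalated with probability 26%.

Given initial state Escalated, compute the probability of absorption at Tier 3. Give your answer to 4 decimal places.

Let h(s) be the probability of absorption at Tier 3 starting from transient state s. Then h(Tier 3) = 1 and h(Resolved) = 0. By first-step analysis:
h(Escalated) = 0.21·0 + 0.32·1 + 0.27·h(Escalated) + 0.2·h(Tier 2)
h(Tier 2) = 0.3·0 + 0.26·1 + 0.26·h(Escalated) + 0.18·h(Tier 2)
Solving: h(Escalated) = 0.5752, h(Tier 2) = 0.4995.
Starting from Escalated, the probability is 0.5752.

0.5752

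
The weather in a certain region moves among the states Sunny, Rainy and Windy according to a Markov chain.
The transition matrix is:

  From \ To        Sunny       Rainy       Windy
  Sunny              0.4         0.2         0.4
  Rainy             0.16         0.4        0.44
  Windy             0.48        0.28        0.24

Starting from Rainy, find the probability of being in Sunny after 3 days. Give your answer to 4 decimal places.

Propagate the distribution vector 3 days from Rainy.
After 0 days: (0.0000, 1.0000, 0.0000)
After 1 day: (0.1600, 0.4000, 0.4400)
After 2 days: (0.3392, 0.3152, 0.3456)
After 3 days: (0.3520, 0.2907, 0.3573)
P(in Sunny after 3 days) = 0.3520

0.3520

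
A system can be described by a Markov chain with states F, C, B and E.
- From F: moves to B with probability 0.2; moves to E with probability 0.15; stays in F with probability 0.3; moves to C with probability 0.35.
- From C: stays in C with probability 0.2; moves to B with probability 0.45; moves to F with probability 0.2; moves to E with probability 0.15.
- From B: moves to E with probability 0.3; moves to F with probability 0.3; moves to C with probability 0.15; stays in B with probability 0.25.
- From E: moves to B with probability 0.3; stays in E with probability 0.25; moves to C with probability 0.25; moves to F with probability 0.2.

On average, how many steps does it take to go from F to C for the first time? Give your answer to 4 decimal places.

Let t(s) be the expected number of steps to first reach C from state s, with t(C) = 0. Conditioning on the first step:
t(F) = 1 + 0.3·t(F) + 0.2·t(B) + 0.15·t(E)
t(B) = 1 + 0.3·t(F) + 0.25·t(B) + 0.3·t(E)
t(E) = 1 + 0.2·t(F) + 0.3·t(B) + 0.25·t(E)
Solving: t(F) = 3.5331, t(B) = 4.3533, t(E) = 4.0168.
Expected steps from F to C: 3.5331.

3.5331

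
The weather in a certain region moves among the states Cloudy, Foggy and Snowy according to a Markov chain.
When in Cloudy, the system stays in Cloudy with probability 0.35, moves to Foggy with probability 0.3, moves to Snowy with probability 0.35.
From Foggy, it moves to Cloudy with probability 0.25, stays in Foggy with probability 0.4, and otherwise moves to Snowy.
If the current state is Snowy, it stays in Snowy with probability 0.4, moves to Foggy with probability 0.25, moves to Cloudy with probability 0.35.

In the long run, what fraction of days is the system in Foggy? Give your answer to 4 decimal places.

0.3129

Let the stationary distribution be π with π = πP and π_1 + π_2 + π_3 = 1.
π_1 = 0.35·π_1 + 0.25·π_2 + 0.35·π_3
π_2 = 0.3·π_1 + 0.4·π_2 + 0.25·π_3
Solving with the normalization constraint gives π = (0.3187, 0.3129, 0.3684).
So the stationary probability of Foggy is 0.3129.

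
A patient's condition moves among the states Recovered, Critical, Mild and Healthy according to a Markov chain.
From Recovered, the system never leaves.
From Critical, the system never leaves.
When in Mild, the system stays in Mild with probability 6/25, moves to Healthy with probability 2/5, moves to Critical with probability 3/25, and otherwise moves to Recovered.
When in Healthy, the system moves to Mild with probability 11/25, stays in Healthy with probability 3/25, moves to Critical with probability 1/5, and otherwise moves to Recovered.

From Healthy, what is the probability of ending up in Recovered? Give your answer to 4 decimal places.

0.5844

Let h(s) be the probability of absorption at Recovered starting from transient state s. Then h(Recovered) = 1 and h(Critical) = 0. By first-step analysis:
h(Mild) = 0.24·1 + 0.12·0 + 0.24·h(Mild) + 0.4·h(Healthy)
h(Healthy) = 0.24·1 + 0.2·0 + 0.44·h(Mild) + 0.12·h(Healthy)
Solving: h(Mild) = 0.6234, h(Healthy) = 0.5844.
Starting from Healthy, the probability is 0.5844.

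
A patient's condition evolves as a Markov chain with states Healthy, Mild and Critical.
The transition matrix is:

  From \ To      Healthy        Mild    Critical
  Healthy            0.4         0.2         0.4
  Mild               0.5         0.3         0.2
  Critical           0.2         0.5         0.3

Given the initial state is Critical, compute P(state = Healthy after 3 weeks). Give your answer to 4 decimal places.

Propagate the distribution vector 3 weeks from Critical.
After 0 weeks: (0.0000, 0.0000, 1.0000)
After 1 week: (0.2000, 0.5000, 0.3000)
After 2 weeks: (0.3900, 0.3400, 0.2700)
After 3 weeks: (0.3800, 0.3150, 0.3050)
P(in Healthy after 3 weeks) = 0.3800

0.3800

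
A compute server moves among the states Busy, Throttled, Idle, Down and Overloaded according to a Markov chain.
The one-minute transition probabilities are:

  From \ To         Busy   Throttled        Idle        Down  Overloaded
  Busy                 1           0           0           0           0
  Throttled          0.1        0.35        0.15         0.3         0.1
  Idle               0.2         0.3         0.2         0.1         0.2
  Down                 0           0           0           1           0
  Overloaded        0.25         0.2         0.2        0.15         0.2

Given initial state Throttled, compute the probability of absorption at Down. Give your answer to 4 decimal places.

Let h(s) be the probability of absorption at Down starting from transient state s. Then h(Down) = 1 and h(Busy) = 0. By first-step analysis:
h(Throttled) = 0.1·0 + 0.35·h(Throttled) + 0.15·h(Idle) + 0.3·1 + 0.1·h(Overloaded)
h(Idle) = 0.2·0 + 0.3·h(Throttled) + 0.2·h(Idle) + 0.1·1 + 0.2·h(Overloaded)
h(Overloaded) = 0.25·0 + 0.2·h(Throttled) + 0.2·h(Idle) + 0.15·1 + 0.2·h(Overloaded)
Solving: h(Throttled) = 0.6457, h(Idle) = 0.4847, h(Overloaded) = 0.4701.
Starting from Throttled, the probability is 0.6457.

0.6457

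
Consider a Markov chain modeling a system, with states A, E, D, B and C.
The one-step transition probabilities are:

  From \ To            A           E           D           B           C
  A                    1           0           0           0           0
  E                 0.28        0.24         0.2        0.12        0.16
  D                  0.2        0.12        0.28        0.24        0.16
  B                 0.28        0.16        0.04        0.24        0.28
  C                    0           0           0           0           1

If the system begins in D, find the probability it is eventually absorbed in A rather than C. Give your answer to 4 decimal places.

0.5514

Let h(s) be the probability of absorption at A starting from transient state s. Then h(A) = 1 and h(C) = 0. By first-step analysis:
h(E) = 0.28·1 + 0.24·h(E) + 0.2·h(D) + 0.12·h(B) + 0.16·0
h(D) = 0.2·1 + 0.12·h(E) + 0.28·h(D) + 0.24·h(B) + 0.16·0
h(B) = 0.28·1 + 0.16·h(E) + 0.04·h(D) + 0.24·h(B) + 0.28·0
Solving: h(E) = 0.5961, h(D) = 0.5514, h(B) = 0.5229.
Starting from D, the probability is 0.5514.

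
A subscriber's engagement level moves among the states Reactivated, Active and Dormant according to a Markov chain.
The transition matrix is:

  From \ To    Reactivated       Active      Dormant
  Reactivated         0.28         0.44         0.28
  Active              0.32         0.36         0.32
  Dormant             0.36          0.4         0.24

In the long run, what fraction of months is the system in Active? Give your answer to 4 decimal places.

0.3969

Let the stationary distribution be π with π = πP and π_1 + π_2 + π_3 = 1.
π_1 = 0.28·π_1 + 0.32·π_2 + 0.36·π_3
π_2 = 0.44·π_1 + 0.36·π_2 + 0.4·π_3
Solving with the normalization constraint gives π = (0.3186, 0.3969, 0.2845).
So the stationary probability of Active is 0.3969.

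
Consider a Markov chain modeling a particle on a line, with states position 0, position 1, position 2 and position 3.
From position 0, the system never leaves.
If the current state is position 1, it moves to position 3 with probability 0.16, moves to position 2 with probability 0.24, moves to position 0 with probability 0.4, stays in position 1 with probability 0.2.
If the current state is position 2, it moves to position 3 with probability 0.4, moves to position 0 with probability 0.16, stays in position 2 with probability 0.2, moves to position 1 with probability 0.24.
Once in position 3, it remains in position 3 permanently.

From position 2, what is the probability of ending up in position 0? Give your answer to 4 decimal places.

0.3846

Let h(s) be the probability of absorption at position 0 starting from transient state s. Then h(position 0) = 1 and h(position 3) = 0. By first-step analysis:
h(position 1) = 0.4·1 + 0.2·h(position 1) + 0.24·h(position 2) + 0.16·0
h(position 2) = 0.16·1 + 0.24·h(position 1) + 0.2·h(position 2) + 0.4·0
Solving: h(position 1) = 0.6154, h(position 2) = 0.3846.
Starting from position 2, the probability is 0.3846.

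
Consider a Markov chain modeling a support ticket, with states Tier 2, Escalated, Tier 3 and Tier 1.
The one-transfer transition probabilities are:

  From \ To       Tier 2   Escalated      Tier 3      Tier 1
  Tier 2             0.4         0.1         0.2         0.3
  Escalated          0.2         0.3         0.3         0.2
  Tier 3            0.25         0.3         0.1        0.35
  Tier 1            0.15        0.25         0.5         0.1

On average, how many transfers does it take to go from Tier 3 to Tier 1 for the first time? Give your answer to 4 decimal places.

Let t(s) be the expected number of transfers to first reach Tier 1 from state s, with t(Tier 1) = 0. Conditioning on the first transfer:
t(Tier 2) = 1 + 0.4·t(Tier 2) + 0.1·t(Escalated) + 0.2·t(Tier 3)
t(Escalated) = 1 + 0.2·t(Tier 2) + 0.3·t(Escalated) + 0.3·t(Tier 3)
t(Tier 3) = 1 + 0.25·t(Tier 2) + 0.3·t(Escalated) + 0.1·t(Tier 3)
Solving: t(Tier 2) = 3.4195, t(Escalated) = 3.8370, t(Tier 3) = 3.3400.
Expected transfers from Tier 3 to Tier 1: 3.3400.

3.3400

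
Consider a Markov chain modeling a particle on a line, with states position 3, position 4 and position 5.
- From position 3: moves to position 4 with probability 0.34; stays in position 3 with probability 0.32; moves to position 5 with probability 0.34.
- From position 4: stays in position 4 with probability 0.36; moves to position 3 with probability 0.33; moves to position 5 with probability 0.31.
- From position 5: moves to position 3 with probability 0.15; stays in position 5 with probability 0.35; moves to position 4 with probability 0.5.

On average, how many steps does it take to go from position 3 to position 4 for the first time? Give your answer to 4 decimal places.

Let t(s) be the expected number of steps to first reach position 4 from state s, with t(position 4) = 0. Conditioning on the first step:
t(position 3) = 1 + 0.32·t(position 3) + 0.34·t(position 5)
t(position 5) = 1 + 0.15·t(position 3) + 0.35·t(position 5)
Solving: t(position 3) = 2.5320, t(position 5) = 2.1228.
Expected steps from position 3 to position 4: 2.5320.

2.5320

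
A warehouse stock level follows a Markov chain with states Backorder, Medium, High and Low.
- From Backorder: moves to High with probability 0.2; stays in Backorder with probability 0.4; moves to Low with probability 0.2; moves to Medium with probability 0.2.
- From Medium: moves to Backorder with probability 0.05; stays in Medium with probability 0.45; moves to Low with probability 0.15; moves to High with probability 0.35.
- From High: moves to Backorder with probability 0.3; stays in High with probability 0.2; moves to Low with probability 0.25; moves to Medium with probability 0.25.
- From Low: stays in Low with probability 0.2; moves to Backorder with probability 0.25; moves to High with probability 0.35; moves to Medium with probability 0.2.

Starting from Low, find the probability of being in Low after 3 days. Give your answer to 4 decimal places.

0.1996

Propagate the distribution vector 3 days from Low.
After 0 days: (0.0000, 0.0000, 0.0000, 1.0000)
After 1 day: (0.2500, 0.2000, 0.3500, 0.2000)
After 2 days: (0.2650, 0.2675, 0.2600, 0.2075)
After 3 days: (0.2493, 0.2799, 0.2713, 0.1996)
P(in Low after 3 days) = 0.1996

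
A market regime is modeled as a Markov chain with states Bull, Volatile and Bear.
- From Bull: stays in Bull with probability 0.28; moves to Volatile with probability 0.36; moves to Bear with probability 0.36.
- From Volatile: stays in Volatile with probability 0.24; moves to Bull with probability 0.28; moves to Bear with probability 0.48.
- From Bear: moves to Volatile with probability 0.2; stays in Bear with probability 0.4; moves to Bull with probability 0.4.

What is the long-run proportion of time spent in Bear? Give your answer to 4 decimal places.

Let the stationary distribution be π with π = πP and π_1 + π_2 + π_3 = 1.
π_1 = 0.28·π_1 + 0.28·π_2 + 0.4·π_3
π_2 = 0.36·π_1 + 0.24·π_2 + 0.2·π_3
Solving with the normalization constraint gives π = (0.3289, 0.2632, 0.4079).
So the stationary probability of Bear is 0.4079.

0.4079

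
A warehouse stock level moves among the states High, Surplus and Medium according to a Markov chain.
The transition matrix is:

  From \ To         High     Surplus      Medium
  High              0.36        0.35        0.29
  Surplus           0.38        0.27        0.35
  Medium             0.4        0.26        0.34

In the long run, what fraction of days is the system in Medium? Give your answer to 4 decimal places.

Let the stationary distribution be π with π = πP and π_1 + π_2 + π_3 = 1.
π_1 = 0.36·π_1 + 0.38·π_2 + 0.4·π_3
π_2 = 0.35·π_1 + 0.27·π_2 + 0.26·π_3
Solving with the normalization constraint gives π = (0.3789, 0.2971, 0.3240).
So the stationary probability of Medium is 0.3240.

0.3240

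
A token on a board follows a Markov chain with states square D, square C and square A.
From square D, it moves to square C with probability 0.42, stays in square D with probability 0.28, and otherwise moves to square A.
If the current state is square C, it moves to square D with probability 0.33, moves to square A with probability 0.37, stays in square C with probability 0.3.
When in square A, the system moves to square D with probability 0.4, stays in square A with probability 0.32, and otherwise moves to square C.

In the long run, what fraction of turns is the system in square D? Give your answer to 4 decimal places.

Let the stationary distribution be π with π = πP and π_1 + π_2 + π_3 = 1.
π_1 = 0.28·π_1 + 0.33·π_2 + 0.4·π_3
π_2 = 0.42·π_1 + 0.3·π_2 + 0.28·π_3
Solving with the normalization constraint gives π = (0.3363, 0.3338, 0.3300).
So the stationary probability of square D is 0.3363.

0.3363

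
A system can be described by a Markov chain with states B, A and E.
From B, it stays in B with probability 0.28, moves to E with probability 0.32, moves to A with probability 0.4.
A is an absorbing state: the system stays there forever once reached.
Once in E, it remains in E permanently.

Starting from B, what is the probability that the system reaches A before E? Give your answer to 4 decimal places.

Let h(s) be the probability of absorption at A starting from transient state s. Then h(A) = 1 and h(E) = 0. By first-step analysis:
h(B) = 0.28·h(B) + 0.4·1 + 0.32·0
Solving: h(B) = 0.5556.
Starting from B, the probability is 0.5556.

0.5556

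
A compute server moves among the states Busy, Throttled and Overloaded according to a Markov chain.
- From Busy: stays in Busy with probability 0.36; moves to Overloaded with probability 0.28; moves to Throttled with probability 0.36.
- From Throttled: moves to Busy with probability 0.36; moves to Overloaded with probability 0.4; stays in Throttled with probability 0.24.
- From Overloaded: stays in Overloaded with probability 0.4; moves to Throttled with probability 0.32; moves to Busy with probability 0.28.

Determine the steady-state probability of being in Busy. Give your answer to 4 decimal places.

0.3312

Let the stationary distribution be π with π = πP and π_1 + π_2 + π_3 = 1.
π_1 = 0.36·π_1 + 0.36·π_2 + 0.28·π_3
π_2 = 0.36·π_1 + 0.24·π_2 + 0.32·π_3
Solving with the normalization constraint gives π = (0.3312, 0.3086, 0.3603).
So the stationary probability of Busy is 0.3312.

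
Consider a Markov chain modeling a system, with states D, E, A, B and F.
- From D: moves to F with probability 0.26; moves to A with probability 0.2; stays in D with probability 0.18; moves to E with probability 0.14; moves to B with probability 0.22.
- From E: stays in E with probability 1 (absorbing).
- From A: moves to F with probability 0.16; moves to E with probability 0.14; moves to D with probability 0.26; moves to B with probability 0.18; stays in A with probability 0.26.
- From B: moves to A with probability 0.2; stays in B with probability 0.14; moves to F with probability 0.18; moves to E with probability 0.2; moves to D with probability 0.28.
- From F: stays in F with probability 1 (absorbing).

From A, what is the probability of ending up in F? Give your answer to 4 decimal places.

0.5547

Let h(s) be the probability of absorption at F starting from transient state s. Then h(F) = 1 and h(E) = 0. By first-step analysis:
h(D) = 0.18·h(D) + 0.14·0 + 0.2·h(A) + 0.22·h(B) + 0.26·1
h(A) = 0.26·h(D) + 0.14·0 + 0.26·h(A) + 0.18·h(B) + 0.16·1
h(B) = 0.28·h(D) + 0.2·0 + 0.2·h(A) + 0.14·h(B) + 0.18·1
Solving: h(D) = 0.5951, h(A) = 0.5547, h(B) = 0.5321.
Starting from A, the probability is 0.5547.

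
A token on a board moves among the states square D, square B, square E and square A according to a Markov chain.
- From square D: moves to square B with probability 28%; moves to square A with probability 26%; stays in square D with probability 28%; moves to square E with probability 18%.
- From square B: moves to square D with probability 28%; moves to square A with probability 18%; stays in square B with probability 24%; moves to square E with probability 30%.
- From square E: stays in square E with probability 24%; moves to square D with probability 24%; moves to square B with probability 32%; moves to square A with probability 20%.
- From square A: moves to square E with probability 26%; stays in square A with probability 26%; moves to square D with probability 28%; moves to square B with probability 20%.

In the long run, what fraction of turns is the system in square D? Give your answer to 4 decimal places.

Let the stationary distribution be π with π = πP and π_1 + π_2 + π_3 + π_4 = 1.
π_1 = 0.28·π_1 + 0.28·π_2 + 0.24·π_3 + 0.28·π_4
π_2 = 0.28·π_1 + 0.24·π_2 + 0.32·π_3 + 0.2·π_4
π_3 = 0.18·π_1 + 0.3·π_2 + 0.24·π_3 + 0.26·π_4
Solving with the normalization constraint gives π = (0.2702, 0.2613, 0.2440, 0.2245).
So the stationary probability of square D is 0.2702.

0.2702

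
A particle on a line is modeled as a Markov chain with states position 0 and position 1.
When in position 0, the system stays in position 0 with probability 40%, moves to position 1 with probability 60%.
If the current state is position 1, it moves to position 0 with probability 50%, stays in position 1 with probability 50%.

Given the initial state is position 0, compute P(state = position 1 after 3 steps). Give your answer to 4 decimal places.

0.5460

Propagate the distribution vector 3 steps from position 0.
After 0 steps: (1.0000, 0.0000)
After 1 step: (0.4000, 0.6000)
After 2 steps: (0.4600, 0.5400)
After 3 steps: (0.4540, 0.5460)
P(in position 1 after 3 steps) = 0.5460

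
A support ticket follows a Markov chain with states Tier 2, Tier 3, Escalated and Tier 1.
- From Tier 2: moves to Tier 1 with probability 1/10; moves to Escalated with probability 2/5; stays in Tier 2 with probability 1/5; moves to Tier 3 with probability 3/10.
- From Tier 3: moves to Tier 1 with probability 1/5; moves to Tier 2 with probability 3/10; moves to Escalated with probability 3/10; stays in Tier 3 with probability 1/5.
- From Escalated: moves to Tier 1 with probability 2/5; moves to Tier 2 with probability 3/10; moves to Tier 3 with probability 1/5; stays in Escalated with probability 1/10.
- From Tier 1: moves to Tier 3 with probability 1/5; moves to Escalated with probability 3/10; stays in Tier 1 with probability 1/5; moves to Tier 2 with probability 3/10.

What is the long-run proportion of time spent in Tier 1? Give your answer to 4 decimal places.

Let the stationary distribution be π with π = πP and π_1 + π_2 + π_3 + π_4 = 1.
π_1 = 0.2·π_1 + 0.3·π_2 + 0.3·π_3 + 0.3·π_4
π_2 = 0.3·π_1 + 0.2·π_2 + 0.2·π_3 + 0.2·π_4
π_3 = 0.4·π_1 + 0.3·π_2 + 0.1·π_3 + 0.3·π_4
Solving with the normalization constraint gives π = (0.2727, 0.2273, 0.2727, 0.2273).
So the stationary probability of Tier 1 is 0.2273.

0.2273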